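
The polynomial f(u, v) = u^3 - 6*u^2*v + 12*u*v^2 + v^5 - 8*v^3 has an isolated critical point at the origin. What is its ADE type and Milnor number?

Type E8, Milnor number mu = 8.

The Hessian of f at 0 has rank 0. Corank 2; j^3 = (u - 2*v)^3 is a perfect cube, so E-series; the 5-jet and mu = 8 give E_8.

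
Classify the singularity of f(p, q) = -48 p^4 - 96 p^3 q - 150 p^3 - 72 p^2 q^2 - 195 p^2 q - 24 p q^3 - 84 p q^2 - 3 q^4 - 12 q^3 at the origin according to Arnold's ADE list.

The Hessian of f at 0 has rank 0. Corank 2; j^3 = -3*(2*p + q)*(5*p + 2*q)^2 has shape L^2 M (L != M), so D-series; mu = 5 gives D_5.

D_{5}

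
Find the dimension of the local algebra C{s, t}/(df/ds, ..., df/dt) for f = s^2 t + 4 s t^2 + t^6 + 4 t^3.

7

The Hessian of f at 0 is [[0, 0], [0, 0]] with rank 0, so corank 2. A Groebner basis of the Jacobian ideal J(f) in C{s,t} is {s^2/6 + t^5 - 2*t^2/3, s^3 + 8*t^3, s*t + 2*t^2}; counting standard monomials gives mu = 7. Corank 2; j^3 = t*(s + 2*t)^2 has shape L^2 M (L != M), so D-series; mu = 7 gives D_7.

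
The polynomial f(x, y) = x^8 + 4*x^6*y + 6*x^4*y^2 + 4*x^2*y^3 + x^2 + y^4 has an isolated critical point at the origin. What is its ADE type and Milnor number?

Type A_3, Milnor number mu = 3.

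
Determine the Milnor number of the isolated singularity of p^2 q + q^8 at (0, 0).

The Hessian of f at 0 is [[0, 0], [0, 0]] with rank 0, so corank 2. A Groebner basis of the Jacobian ideal J(f) in C{p,q} is {p^2/8 + q^7, p^3, p*q}; counting standard monomials gives mu = 9. Corank 2; j^3 = p^2*q has shape L^2 M (L != M), so D-series; mu = 9 gives D_9.

9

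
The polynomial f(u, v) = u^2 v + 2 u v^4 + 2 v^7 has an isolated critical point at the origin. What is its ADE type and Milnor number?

Type D_8, Milnor number mu = 8.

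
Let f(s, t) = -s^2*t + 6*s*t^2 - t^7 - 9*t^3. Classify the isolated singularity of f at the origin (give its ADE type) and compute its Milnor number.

Type D8, Milnor number mu = 8.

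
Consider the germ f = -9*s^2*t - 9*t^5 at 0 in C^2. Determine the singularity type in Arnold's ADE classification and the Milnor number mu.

Type D_{6}, Milnor number mu = 6.

The Hessian of f at 0 has rank 0. Corank 2; j^3 = -9*s^2*t has shape L^2 M (L != M), so D-series; mu = 6 gives D_6.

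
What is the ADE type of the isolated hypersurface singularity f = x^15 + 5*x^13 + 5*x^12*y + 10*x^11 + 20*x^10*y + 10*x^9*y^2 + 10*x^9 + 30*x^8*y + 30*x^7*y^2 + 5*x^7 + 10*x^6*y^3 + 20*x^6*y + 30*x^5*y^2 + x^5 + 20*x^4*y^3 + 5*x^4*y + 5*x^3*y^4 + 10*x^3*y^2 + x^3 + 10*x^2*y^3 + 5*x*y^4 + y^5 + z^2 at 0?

E_8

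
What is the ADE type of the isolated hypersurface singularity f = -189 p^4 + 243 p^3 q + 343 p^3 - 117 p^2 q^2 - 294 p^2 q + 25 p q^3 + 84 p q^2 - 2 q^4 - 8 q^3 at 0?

E_7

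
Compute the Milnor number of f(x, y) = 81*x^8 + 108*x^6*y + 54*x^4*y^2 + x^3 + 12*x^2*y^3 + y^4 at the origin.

6

The Hessian of f at 0 is [[0, 0], [0, 0]] with rank 0, so corank 2. A Groebner basis of the Jacobian ideal J(f) in C{x,y} is {y^3, x^2}; counting standard monomials gives mu = 6. Corank 2; j^3 = x^3 is a perfect cube, so E-series; the 4-jet and mu = 6 give E_6.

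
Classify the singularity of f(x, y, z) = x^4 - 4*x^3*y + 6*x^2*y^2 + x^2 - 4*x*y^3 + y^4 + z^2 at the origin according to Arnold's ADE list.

A_{3}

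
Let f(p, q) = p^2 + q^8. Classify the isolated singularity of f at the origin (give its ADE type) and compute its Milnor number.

The Hessian of f at 0 has rank 1. Corank 1: A-series; mu = 7 gives A_7.

Type A_{7}, Milnor number mu = 7.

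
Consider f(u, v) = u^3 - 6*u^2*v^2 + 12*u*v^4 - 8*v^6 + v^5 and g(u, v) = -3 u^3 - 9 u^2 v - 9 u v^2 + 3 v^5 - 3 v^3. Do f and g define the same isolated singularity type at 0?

Yes.

The Hessian of f at 0 has rank 0. Corank 2; j^3 = u^3 is a perfect cube, so E-series; the 5-jet and mu = 8 give E_8. The Hessian of g at 0 has rank 0. Corank 2; j^3 = -3*(u + v)^3 is a perfect cube, so E-series; the 5-jet and mu = 8 give E_8. Both have type E_8, hence right-equivalent.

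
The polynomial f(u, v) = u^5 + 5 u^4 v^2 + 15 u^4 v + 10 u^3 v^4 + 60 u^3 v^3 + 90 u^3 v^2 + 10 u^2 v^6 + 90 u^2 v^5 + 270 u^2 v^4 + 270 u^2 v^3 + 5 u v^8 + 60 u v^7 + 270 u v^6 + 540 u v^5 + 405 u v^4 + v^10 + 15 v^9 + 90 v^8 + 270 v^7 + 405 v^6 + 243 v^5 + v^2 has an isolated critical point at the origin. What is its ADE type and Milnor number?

Type A_4, Milnor number mu = 4.

The Hessian of f at 0 has rank 1. Corank 1: A-series; mu = 4 gives A_4.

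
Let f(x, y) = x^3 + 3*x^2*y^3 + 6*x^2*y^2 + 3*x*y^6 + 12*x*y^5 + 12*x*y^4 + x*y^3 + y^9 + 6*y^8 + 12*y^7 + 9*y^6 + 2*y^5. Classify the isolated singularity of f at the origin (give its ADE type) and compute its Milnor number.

The Hessian of f at 0 is [[0, 0], [0, 0]] with rank 0, so corank 2. A Groebner basis of the Jacobian ideal J(f) in C{x,y} is {-x^2/4 + y^4 - y^3/12, x^3, x^2*y + x^2/12 + y^3/36, x^2/2 + x*y^2 + y^3/6}; counting standard monomials gives mu = 7. Corank 2; j^3 = x^3 is a perfect cube, so E-series; the 4-jet and mu = 7 give E_7.

Type E_7, Milnor number mu = 7.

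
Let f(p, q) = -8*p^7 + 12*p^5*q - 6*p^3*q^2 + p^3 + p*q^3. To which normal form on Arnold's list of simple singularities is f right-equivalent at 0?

E_{7}

The Hessian of f at 0 has rank 0. Corank 2; j^3 = p^3 is a perfect cube, so E-series; the 4-jet and mu = 7 give E_7.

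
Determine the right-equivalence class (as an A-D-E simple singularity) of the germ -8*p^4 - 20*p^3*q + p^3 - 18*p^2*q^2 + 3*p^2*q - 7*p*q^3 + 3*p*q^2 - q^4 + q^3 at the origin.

The Hessian of f at 0 has rank 0. Corank 2; j^3 = (p + q)^3 is a perfect cube, so E-series; the 4-jet and mu = 7 give E_7.

E_{7}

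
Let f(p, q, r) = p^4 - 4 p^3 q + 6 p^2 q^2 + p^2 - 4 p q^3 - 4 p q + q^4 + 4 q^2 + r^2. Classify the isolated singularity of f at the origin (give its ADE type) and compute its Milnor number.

Type A_3, Milnor number mu = 3.

The Hessian of f at 0 is [[2, -4, 0], [-4, 8, 0], [0, 0, 2]] with rank 2, so corank 1. A Groebner basis of the Jacobian ideal J(f) in C{p,q,r} is {q^3, p - 2*q, r}; counting standard monomials gives mu = 3. Corank 1: A-series; mu = 3 gives A_3.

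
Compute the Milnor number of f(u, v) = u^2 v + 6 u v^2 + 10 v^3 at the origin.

The Hessian of f at 0 has rank 0. Corank 2; j^3 = v*(u^2 + 6*u*v + 10*v^2) splits into three distinct lines over C (the quadratic factor has nonzero discriminant), so D_4.

4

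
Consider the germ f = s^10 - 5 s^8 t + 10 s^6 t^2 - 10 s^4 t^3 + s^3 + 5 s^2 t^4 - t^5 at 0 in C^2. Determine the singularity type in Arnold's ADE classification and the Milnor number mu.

Type E8, Milnor number mu = 8.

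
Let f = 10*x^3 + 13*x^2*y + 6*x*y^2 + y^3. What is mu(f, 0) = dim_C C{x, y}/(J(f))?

The Hessian of f at 0 has rank 0. Corank 2; j^3 = (2*x + y)*(5*x^2 + 4*x*y + y^2) splits into three distinct lines over C (the quadratic factor has nonzero discriminant), so D_4.

4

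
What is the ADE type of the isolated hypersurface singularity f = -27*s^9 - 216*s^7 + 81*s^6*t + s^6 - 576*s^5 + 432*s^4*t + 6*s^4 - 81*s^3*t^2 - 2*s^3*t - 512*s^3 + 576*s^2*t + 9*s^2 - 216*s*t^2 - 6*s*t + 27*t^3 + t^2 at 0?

A_{2}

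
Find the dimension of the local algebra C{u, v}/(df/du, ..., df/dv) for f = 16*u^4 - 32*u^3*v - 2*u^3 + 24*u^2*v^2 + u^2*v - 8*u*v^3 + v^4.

The Hessian of f at 0 is [[0, 0], [0, 0]] with rank 0, so corank 2. A Groebner basis of the Jacobian ideal J(f) in C{u,v} is {u*v^2, u*v/8 + v^3, u^2 - u*v/2}; counting standard monomials gives mu = 5. Corank 2; j^3 = -u^2*(2*u - v) has shape L^2 M (L != M), so D-series; mu = 5 gives D_5.

5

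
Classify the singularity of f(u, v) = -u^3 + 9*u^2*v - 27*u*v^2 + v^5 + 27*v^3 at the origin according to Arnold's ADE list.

E8

The Hessian of f at 0 has rank 0. Corank 2; j^3 = -(u - 3*v)^3 is a perfect cube, so E-series; the 5-jet and mu = 8 give E_8.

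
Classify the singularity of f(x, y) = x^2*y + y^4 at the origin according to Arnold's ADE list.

The Hessian of f at 0 is [[0, 0], [0, 0]] with rank 0, so corank 2. A Groebner basis of the Jacobian ideal J(f) in C{x,y} is {x^3, x^2/4 + y^3, x*y}; counting standard monomials gives mu = 5. Corank 2; j^3 = x^2*y has shape L^2 M (L != M), so D-series; mu = 5 gives D_5.

D_5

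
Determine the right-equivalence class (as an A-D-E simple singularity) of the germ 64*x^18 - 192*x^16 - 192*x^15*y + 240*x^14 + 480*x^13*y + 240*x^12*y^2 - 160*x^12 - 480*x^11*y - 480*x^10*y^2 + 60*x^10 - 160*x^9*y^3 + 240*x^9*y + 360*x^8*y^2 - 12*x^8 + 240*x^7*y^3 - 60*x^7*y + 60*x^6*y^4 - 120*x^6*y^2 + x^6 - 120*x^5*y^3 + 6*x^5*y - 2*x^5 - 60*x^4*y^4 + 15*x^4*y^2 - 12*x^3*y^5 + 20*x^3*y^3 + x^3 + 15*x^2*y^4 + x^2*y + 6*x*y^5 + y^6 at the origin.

D_7

The Hessian of f at 0 has rank 0. Corank 2; j^3 = x^2*(x + y) has shape L^2 M (L != M), so D-series; mu = 7 gives D_7.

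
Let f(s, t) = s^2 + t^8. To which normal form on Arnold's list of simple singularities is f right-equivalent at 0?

A7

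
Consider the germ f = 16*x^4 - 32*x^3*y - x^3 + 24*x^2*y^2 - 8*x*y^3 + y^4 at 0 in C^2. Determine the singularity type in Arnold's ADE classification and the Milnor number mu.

Type E_{6}, Milnor number mu = 6.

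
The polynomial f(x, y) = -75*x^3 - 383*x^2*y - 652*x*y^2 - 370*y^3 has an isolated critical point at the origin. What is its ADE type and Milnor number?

Type D_4, Milnor number mu = 4.

The Hessian of f at 0 is [[0, 0], [0, 0]] with rank 0, so corank 2. A Groebner basis of the Jacobian ideal J(f) in C{x,y} is {y^3, x^2 - 26*y^2/11, x*y + 17*y^2/11}; counting standard monomials gives mu = 4. Corank 2; j^3 = -(3*x + 5*y)*(25*x^2 + 86*x*y + 74*y^2) splits into three distinct lines over C (the quadratic factor has nonzero discriminant), so D_4.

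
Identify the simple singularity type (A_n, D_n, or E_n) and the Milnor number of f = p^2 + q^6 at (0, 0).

Type A_5, Milnor number mu = 5.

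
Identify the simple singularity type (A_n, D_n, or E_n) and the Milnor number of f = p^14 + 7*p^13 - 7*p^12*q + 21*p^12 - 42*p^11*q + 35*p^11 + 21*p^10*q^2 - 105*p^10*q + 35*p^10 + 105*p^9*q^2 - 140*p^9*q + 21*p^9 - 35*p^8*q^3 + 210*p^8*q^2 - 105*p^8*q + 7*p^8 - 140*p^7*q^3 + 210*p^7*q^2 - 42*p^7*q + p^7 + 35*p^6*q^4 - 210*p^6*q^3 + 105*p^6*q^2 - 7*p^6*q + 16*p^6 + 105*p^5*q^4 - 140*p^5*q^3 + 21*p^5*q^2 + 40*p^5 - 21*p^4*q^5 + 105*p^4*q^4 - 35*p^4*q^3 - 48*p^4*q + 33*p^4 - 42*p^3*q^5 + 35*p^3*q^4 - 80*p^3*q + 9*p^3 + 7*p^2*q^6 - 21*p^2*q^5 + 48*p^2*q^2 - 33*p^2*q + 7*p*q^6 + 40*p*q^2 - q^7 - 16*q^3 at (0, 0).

Type D_{8}, Milnor number mu = 8.

The Hessian of f at 0 is [[0, 0], [0, 0]] with rank 0, so corank 2. A Groebner basis of the Jacobian ideal J(f) in C{p,q} is {-63716301*p^2/268290304 + p*q^3 + 56614599*p*q^2/16768144 + 424709001*p*q/268290304 - 4717269*q^3/2096018 - 113251311*q^2/67072576, -286700391*p^2/536580608 + 396326007*p*q^2/67072576 + 1783734939*p*q/536580608 + q^4 - 56612331*q^3/16768144 - 467155917*q^2/134145152, p^3 + 785865*p^2/1048009 + 1008*p*q^2/1048009 - 1047253*p*q/1048009 - 448*q^3/1048009 - 756*q^2/1048009, p^2*q - 567*p^2/4192036 + 1008*p*q^2/1048009 + 3147051*p*q/4192036 - 448*q^3/1048009 - 1048765*q^2/1048009}; counting standard monomials gives mu = 8. Corank 2; j^3 = (p - q)*(3*p - 4*q)^2 has shape L^2 M (L != M), so D-series; mu = 8 gives D_8.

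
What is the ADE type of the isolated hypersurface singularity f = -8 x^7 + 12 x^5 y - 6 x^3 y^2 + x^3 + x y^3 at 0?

E_{7}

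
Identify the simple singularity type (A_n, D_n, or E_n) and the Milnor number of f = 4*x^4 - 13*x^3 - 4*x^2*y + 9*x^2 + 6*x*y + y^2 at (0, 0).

Type A_2, Milnor number mu = 2.

The Hessian of f at 0 has rank 1. Corank 1: A-series; mu = 2 gives A_2.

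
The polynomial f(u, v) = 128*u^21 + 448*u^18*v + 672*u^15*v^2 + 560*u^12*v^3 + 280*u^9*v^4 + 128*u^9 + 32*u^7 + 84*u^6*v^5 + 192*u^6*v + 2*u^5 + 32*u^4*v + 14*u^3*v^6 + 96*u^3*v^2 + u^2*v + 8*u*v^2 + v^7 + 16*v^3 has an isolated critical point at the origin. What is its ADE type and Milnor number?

Type D_8, Milnor number mu = 8.

The Hessian of f at 0 is [[0, 0], [0, 0]] with rank 0, so corank 2. A Groebner basis of the Jacobian ideal J(f) in C{u,v} is {1024*u^2/262137 + u*v^3 + 1310713*u*v/33553536 + 786425*v^2/8388384, -128*u^2/87379 - 611667*u*v/44738048 + v^4 - 349523*v^2/11184512, u^3 - 48*u*v^2 - 128*v^3, u^2*v + 8*u*v^2 + 16*v^3}; counting standard monomials gives mu = 8. Corank 2; j^3 = v*(u + 4*v)^2 has shape L^2 M (L != M), so D-series; mu = 8 gives D_8.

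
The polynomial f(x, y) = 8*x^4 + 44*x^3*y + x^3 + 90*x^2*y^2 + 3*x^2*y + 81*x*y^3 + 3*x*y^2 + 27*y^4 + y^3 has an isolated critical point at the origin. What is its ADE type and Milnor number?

The Hessian of f at 0 is [[0, 0], [0, 0]] with rank 0, so corank 2. A Groebner basis of the Jacobian ideal J(f) in C{x,y} is {3*x^2/4 + 3*x*y/2 + y^4 + y^3/4 + 3*y^2/4, x^3 + 15*x^2/4 + 15*x*y/2 + 9*y^3/4 + 15*y^2/4, x^2*y - 9*x^2/4 - 9*x*y/2 - 7*y^3/4 - 9*y^2/4, x^2 + x*y^2 + 2*x*y + 4*y^3/3 + y^2}; counting standard monomials gives mu = 7. Corank 2; j^3 = (x + y)^3 is a perfect cube, so E-series; the 4-jet and mu = 7 give E_7.

Type E_{7}, Milnor number mu = 7.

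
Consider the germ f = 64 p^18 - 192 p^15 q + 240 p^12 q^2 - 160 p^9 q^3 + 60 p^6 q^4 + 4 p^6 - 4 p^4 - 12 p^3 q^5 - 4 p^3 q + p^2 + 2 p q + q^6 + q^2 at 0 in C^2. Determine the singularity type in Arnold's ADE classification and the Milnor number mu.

The Hessian of f at 0 is [[2, 2], [2, 2]] with rank 1, so corank 1. A Groebner basis of the Jacobian ideal J(f) in C{p,q} is {p*q^2 - p/2 - q/2, p/2 + q^3 + q/2, p^2 + 2*p*q + q^2}; counting standard monomials gives mu = 5. Corank 1: A-series; mu = 5 gives A_5.

Type A_{5}, Milnor number mu = 5.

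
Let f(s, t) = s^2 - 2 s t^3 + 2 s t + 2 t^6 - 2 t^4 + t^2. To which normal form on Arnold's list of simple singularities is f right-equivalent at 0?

The Hessian of f at 0 has rank 1. Corank 1: A-series; mu = 5 gives A_5.

A5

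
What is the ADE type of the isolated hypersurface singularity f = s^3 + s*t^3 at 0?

The Hessian of f at 0 has rank 0. Corank 2; j^3 = s^3 is a perfect cube, so E-series; the 4-jet and mu = 7 give E_7.

E7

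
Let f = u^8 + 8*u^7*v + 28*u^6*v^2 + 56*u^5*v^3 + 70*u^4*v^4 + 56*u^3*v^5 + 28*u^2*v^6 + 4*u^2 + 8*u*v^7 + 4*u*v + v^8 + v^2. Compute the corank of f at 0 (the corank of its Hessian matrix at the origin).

1

The Hessian at 0 is [[8, 4], [4, 2]] of rank 1; hence corank 1.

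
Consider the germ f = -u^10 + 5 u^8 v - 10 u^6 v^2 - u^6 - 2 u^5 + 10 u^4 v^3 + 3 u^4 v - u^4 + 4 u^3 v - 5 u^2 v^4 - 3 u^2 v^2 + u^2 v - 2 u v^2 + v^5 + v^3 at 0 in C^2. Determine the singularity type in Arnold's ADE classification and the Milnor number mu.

The Hessian of f at 0 is [[0, 0], [0, 0]] with rank 0, so corank 2. A Groebner basis of the Jacobian ideal J(f) in C{u,v} is {u^3 - u^2/4 + 3*u*v/2 - 5*v^2/4, u^2*v + u*v - v^2, u^2/4 + u*v^2 + u*v/2 - 3*v^2/4, u^2/2 + v^3 - v^2/2}; counting standard monomials gives mu = 6. Corank 2; j^3 = v*(u - v)^2 has shape L^2 M (L != M), so D-series; mu = 6 gives D_6.

Type D_6, Milnor number mu = 6.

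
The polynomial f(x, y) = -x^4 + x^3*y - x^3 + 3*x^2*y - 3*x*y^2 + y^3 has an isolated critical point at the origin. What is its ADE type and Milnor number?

Type E_{7}, Milnor number mu = 7.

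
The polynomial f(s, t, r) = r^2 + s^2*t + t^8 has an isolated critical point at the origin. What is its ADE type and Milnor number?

Type D9, Milnor number mu = 9.

The Hessian of f at 0 has rank 1. Corank 2; j^3 = s^2*t has shape L^2 M (L != M), so D-series; mu = 9 gives D_9.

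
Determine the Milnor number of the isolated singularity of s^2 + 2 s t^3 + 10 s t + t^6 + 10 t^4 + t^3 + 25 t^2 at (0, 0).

2

The Hessian of f at 0 is [[2, 10], [10, 50]] with rank 1, so corank 1. A Groebner basis of the Jacobian ideal J(f) in C{s,t} is {t^2, s + 5*t}; counting standard monomials gives mu = 2. Corank 1: A-series; mu = 2 gives A_2.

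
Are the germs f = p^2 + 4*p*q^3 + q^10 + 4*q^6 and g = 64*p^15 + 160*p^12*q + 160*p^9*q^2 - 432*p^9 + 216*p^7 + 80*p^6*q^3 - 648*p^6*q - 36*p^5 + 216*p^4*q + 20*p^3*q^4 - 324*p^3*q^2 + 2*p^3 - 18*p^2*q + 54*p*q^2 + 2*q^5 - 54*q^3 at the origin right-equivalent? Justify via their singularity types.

The Hessian of f at 0 is [[2, 0], [0, 0]] with rank 1, so corank 1. A Groebner basis of the Jacobian ideal J(f) in C{p,q} is {p^3, p/2 + q^3}; counting standard monomials gives mu = 9. Corank 1: A-series; mu = 9 gives A_9. The Hessian of g at 0 is [[0, 0], [0, 0]] with rank 0, so corank 2. A Groebner basis of the Jacobian ideal J(g) in C{p,q} is {-p^2/324 + p*q^3 + p*q/54 - q^2/36, q^4, p^3 - 27*p*q^2 + 54*q^3, p^2*q - 6*p*q^2 + 9*q^3}; counting standard monomials gives mu = 8. Corank 2; j^3 = 2*(p - 3*q)^3 is a perfect cube, so E-series; the 5-jet and mu = 8 give E_8. f is A_9 but g is E_8, hence not right-equivalent.

No.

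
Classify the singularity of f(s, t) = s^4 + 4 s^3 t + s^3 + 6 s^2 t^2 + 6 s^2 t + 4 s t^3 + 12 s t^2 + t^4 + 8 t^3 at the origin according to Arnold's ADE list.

E_{6}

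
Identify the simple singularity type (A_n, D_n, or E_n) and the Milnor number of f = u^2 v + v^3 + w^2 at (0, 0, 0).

Type D4, Milnor number mu = 4.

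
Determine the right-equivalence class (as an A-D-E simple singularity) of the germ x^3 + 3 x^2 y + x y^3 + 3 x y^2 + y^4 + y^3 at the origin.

The Hessian of f at 0 is [[0, 0], [0, 0]] with rank 0, so corank 2. A Groebner basis of the Jacobian ideal J(f) in C{x,y} is {x^3 + 3*x^2*y + 6*x^2 + 12*x*y + 6*y^2, -3*x^2 + x*y^2 - 6*x*y - 3*y^2, 3*x^2 + 6*x*y + y^3 + 3*y^2}; counting standard monomials gives mu = 7. Corank 2; j^3 = (x + y)^3 is a perfect cube, so E-series; the 4-jet and mu = 7 give E_7.

E7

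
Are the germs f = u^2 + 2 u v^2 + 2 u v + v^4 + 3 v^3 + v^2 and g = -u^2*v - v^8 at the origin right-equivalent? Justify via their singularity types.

No.

The Hessian of f at 0 is [[2, 2], [2, 2]] with rank 1, so corank 1. A Groebner basis of the Jacobian ideal J(f) in C{u,v} is {v^2, u + v}; counting standard monomials gives mu = 2. Corank 1: A-series; mu = 2 gives A_2. The Hessian of g at 0 is [[0, 0], [0, 0]] with rank 0, so corank 2. A Groebner basis of the Jacobian ideal J(g) in C{u,v} is {u^2/8 + v^7, u^3, u*v}; counting standard monomials gives mu = 9. Corank 2; j^3 = -u^2*v has shape L^2 M (L != M), so D-series; mu = 9 gives D_9. f is A_2 but g is D_9, hence not right-equivalent.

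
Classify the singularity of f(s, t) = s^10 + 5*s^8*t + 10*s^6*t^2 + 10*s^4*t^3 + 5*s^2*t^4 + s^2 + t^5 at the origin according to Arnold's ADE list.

The Hessian of f at 0 is [[2, 0], [0, 0]] with rank 1, so corank 1. A Groebner basis of the Jacobian ideal J(f) in C{s,t} is {t^4, s}; counting standard monomials gives mu = 4. Corank 1: A-series; mu = 4 gives A_4.

A4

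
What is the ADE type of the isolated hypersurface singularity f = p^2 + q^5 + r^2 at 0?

The Hessian of f at 0 has rank 2. Corank 1: A-series; mu = 4 gives A_4.

A4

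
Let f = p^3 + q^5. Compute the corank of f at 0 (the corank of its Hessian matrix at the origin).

Hessian at 0 has rank 0.

2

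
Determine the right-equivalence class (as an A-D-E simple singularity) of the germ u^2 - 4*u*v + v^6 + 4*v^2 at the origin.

A5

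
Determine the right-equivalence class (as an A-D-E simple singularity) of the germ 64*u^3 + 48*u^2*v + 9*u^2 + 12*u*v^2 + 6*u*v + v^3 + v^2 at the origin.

A_{2}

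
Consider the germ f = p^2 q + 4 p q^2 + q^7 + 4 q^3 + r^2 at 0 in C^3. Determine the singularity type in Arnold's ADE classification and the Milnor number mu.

Type D8, Milnor number mu = 8.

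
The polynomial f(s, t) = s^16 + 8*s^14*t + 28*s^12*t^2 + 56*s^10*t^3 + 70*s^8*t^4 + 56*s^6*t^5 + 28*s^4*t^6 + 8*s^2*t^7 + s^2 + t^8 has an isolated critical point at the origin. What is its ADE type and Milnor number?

The Hessian of f at 0 has rank 1. Corank 1: A-series; mu = 7 gives A_7.

Type A_7, Milnor number mu = 7.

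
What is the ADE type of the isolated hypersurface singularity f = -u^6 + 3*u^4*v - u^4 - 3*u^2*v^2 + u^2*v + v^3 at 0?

The Hessian of f at 0 has rank 0. Corank 2; j^3 = v*(u^2 + v^2) splits into three distinct lines over C (the quadratic factor has nonzero discriminant), so D_4.

D_{4}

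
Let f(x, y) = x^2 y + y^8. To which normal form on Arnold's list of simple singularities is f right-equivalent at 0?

The Hessian of f at 0 is [[0, 0], [0, 0]] with rank 0, so corank 2. A Groebner basis of the Jacobian ideal J(f) in C{x,y} is {x^2/8 + y^7, x^3, x*y}; counting standard monomials gives mu = 9. Corank 2; j^3 = x^2*y has shape L^2 M (L != M), so D-series; mu = 9 gives D_9.

D_9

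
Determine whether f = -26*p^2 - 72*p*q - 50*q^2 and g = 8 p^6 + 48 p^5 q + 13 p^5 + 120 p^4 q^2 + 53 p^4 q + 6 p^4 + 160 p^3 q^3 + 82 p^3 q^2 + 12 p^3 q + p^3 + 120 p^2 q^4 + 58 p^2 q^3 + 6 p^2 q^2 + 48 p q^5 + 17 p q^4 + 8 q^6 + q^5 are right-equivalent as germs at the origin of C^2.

No.

The Hessian of f at 0 is [[-52, -72], [-72, -100]] with rank 2, so corank 0. A Groebner basis of the Jacobian ideal J(f) in C{p,q} is {p, q}; counting standard monomials gives mu = 1. Corank 0: nondegenerate Morse point, so A_1. The Hessian of g at 0 is [[0, 0], [0, 0]] with rank 0, so corank 2. A Groebner basis of the Jacobian ideal J(g) in C{p,q} is {-p^2/32 + p*q^3 - p*q^2/8, p^2/8 + p*q^2/2 + q^4, p^3, p^2*q + p^2/8 + p*q^2/2}; counting standard monomials gives mu = 8. Corank 2; j^3 = p^3 is a perfect cube, so E-series; the 5-jet and mu = 8 give E_8. f is A_1 but g is E_8, hence not right-equivalent.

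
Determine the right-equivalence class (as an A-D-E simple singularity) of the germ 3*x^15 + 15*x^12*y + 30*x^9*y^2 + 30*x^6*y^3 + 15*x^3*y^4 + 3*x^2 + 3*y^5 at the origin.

The Hessian of f at 0 has rank 1. Corank 1: A-series; mu = 4 gives A_4.

A_4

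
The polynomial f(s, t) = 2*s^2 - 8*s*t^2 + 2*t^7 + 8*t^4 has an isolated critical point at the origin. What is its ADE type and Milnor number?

The Hessian of f at 0 has rank 1. Corank 1: A-series; mu = 6 gives A_6.

Type A_6, Milnor number mu = 6.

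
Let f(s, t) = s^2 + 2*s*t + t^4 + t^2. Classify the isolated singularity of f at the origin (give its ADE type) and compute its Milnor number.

The Hessian of f at 0 has rank 1. Corank 1: A-series; mu = 3 gives A_3.

Type A3, Milnor number mu = 3.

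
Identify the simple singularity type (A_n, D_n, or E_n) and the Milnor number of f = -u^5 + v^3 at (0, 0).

Type E_8, Milnor number mu = 8.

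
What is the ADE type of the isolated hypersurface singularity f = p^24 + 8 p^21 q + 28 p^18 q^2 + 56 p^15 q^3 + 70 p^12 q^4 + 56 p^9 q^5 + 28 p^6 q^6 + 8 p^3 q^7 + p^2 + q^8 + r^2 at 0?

A7

The Hessian of f at 0 has rank 2. Corank 1: A-series; mu = 7 gives A_7.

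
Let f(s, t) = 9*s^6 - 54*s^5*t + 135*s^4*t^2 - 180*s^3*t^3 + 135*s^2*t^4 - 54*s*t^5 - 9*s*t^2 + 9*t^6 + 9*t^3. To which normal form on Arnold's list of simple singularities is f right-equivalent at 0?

D_{7}

The Hessian of f at 0 is [[0, 0], [0, 0]] with rank 0, so corank 2. A Groebner basis of the Jacobian ideal J(f) in C{s,t} is {s^5 - t^2/6, t^3, s*t - t^2}; counting standard monomials gives mu = 7. Corank 2; j^3 = -9*t^2*(s - t) has shape L^2 M (L != M), so D-series; mu = 7 gives D_7.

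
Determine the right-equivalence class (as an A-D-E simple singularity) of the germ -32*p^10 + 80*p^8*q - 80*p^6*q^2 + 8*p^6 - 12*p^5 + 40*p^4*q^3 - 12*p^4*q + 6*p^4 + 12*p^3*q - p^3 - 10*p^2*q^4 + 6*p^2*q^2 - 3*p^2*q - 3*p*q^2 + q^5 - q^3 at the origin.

E_8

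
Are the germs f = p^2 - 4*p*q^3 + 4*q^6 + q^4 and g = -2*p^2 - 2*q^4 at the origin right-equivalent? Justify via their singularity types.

Yes.

The Hessian of f at 0 has rank 1. Corank 1: A-series; mu = 3 gives A_3. The Hessian of g at 0 has rank 1. Corank 1: A-series; mu = 3 gives A_3. Both have type A_3, hence right-equivalent.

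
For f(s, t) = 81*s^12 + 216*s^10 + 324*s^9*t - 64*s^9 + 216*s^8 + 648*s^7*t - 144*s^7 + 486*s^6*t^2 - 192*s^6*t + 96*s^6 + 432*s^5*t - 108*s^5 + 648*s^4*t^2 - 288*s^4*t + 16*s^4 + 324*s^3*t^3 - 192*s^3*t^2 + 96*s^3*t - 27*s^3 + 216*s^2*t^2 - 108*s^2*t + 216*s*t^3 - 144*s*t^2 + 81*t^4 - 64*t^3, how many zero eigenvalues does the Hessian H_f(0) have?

2

Hessian at 0 has rank 0.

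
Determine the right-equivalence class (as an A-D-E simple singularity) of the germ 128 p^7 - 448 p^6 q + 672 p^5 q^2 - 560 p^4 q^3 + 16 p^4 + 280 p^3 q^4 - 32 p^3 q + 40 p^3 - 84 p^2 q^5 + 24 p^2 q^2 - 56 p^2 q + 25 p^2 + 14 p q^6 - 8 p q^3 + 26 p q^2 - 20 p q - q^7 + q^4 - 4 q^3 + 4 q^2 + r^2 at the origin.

A_6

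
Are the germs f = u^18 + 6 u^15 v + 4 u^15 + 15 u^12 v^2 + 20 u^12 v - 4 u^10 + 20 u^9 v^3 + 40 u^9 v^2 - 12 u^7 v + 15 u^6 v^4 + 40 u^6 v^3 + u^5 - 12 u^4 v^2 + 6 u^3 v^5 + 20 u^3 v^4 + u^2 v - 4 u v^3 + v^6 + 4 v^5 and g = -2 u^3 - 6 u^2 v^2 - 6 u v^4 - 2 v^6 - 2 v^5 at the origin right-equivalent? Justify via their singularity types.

No.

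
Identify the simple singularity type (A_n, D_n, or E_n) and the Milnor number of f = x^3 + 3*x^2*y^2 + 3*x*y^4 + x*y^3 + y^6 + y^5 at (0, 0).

Type E7, Milnor number mu = 7.

The Hessian of f at 0 has rank 0. Corank 2; j^3 = x^3 is a perfect cube, so E-series; the 4-jet and mu = 7 give E_7.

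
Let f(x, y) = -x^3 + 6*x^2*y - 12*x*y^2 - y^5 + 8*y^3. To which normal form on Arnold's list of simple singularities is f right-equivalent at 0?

The Hessian of f at 0 is [[0, 0], [0, 0]] with rank 0, so corank 2. A Groebner basis of the Jacobian ideal J(f) in C{x,y} is {y^4, x^2 - 4*x*y + 4*y^2}; counting standard monomials gives mu = 8. Corank 2; j^3 = -(x - 2*y)^3 is a perfect cube, so E-series; the 5-jet and mu = 8 give E_8.

E_{8}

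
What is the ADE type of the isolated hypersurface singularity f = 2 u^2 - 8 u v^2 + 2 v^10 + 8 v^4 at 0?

A9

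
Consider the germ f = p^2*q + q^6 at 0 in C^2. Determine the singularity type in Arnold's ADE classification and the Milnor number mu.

Type D_{7}, Milnor number mu = 7.

The Hessian of f at 0 is [[0, 0], [0, 0]] with rank 0, so corank 2. A Groebner basis of the Jacobian ideal J(f) in C{p,q} is {p^2/6 + q^5, p^3, p*q}; counting standard monomials gives mu = 7. Corank 2; j^3 = p^2*q has shape L^2 M (L != M), so D-series; mu = 7 gives D_7.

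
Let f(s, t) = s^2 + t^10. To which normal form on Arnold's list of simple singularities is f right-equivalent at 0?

The Hessian of f at 0 has rank 1. Corank 1: A-series; mu = 9 gives A_9.

A_{9}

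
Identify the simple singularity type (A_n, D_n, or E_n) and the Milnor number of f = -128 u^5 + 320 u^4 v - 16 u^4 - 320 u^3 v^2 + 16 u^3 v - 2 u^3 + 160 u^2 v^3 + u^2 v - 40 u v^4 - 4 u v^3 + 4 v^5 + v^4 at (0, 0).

Type D_5, Milnor number mu = 5.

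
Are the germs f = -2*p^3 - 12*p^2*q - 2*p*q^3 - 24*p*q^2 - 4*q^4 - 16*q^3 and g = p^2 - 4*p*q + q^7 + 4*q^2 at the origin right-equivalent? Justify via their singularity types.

The Hessian of f at 0 is [[0, 0], [0, 0]] with rank 0, so corank 2. A Groebner basis of the Jacobian ideal J(f) in C{p,q} is {p^3 + 6*p^2*q + 48*p^2 + 192*p*q + 192*q^2, -6*p^2 + p*q^2 - 24*p*q - 24*q^2, 3*p^2 + 12*p*q + q^3 + 12*q^2}; counting standard monomials gives mu = 7. Corank 2; j^3 = -2*(p + 2*q)^3 is a perfect cube, so E-series; the 4-jet and mu = 7 give E_7. The Hessian of g at 0 is [[2, -4], [-4, 8]] with rank 1, so corank 1. A Groebner basis of the Jacobian ideal J(g) in C{p,q} is {q^6, p - 2*q}; counting standard monomials gives mu = 6. Corank 1: A-series; mu = 6 gives A_6. f is E_7 but g is A_6, hence not right-equivalent.

No.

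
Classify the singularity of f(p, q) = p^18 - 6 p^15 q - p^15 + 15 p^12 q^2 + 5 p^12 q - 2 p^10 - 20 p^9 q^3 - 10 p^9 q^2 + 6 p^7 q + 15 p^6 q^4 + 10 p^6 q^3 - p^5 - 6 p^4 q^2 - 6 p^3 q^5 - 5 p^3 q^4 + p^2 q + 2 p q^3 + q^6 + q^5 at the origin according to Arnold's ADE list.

D_{7}

The Hessian of f at 0 has rank 0. Corank 2; j^3 = p^2*q has shape L^2 M (L != M), so D-series; mu = 7 gives D_7.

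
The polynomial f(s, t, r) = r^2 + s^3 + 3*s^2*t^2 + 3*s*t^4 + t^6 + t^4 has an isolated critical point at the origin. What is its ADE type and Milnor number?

Type E_{6}, Milnor number mu = 6.

The Hessian of f at 0 is [[0, 0, 0], [0, 0, 0], [0, 0, 2]] with rank 1, so corank 2. A Groebner basis of the Jacobian ideal J(f) in C{s,t,r} is {s^3, s^2*t, s^2/2 + s*t^2, t^3, r}; counting standard monomials gives mu = 6. Corank 2; j^3 = s^3 is a perfect cube, so E-series; the 4-jet and mu = 6 give E_6.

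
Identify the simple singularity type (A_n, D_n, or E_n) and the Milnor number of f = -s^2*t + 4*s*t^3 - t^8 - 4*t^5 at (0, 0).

Type D_{9}, Milnor number mu = 9.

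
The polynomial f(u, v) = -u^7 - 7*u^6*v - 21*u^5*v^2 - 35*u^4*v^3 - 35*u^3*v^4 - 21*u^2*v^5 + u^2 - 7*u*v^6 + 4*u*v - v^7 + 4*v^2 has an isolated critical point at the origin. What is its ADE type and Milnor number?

Type A6, Milnor number mu = 6.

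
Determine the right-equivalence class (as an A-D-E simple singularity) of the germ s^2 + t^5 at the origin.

A4

The Hessian of f at 0 has rank 1. Corank 1: A-series; mu = 4 gives A_4.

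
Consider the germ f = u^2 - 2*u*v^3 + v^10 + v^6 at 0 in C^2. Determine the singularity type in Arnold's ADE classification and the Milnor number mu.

Type A_9, Milnor number mu = 9.

The Hessian of f at 0 is [[2, 0], [0, 0]] with rank 1, so corank 1. A Groebner basis of the Jacobian ideal J(f) in C{u,v} is {u^3, -u + v^3}; counting standard monomials gives mu = 9. Corank 1: A-series; mu = 9 gives A_9.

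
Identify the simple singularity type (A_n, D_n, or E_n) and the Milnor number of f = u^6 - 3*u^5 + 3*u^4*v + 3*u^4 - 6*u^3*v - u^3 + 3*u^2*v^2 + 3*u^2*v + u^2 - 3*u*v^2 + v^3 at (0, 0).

The Hessian of f at 0 is [[2, 0], [0, 0]] with rank 1, so corank 1. A Groebner basis of the Jacobian ideal J(f) in C{u,v} is {v^2, u}; counting standard monomials gives mu = 2. Corank 1: A-series; mu = 2 gives A_2.

Type A_{2}, Milnor number mu = 2.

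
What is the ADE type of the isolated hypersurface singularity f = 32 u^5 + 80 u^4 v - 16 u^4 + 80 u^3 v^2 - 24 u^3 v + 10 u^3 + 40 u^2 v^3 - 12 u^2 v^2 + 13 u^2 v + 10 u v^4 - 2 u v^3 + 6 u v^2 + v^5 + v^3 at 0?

D_4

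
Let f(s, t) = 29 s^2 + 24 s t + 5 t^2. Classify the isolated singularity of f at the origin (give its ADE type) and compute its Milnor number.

The Hessian of f at 0 has rank 2. Corank 0: nondegenerate Morse point, so A_1.

Type A1, Milnor number mu = 1.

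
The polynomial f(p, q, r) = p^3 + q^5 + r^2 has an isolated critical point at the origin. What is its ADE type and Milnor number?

Type E8, Milnor number mu = 8.

The Hessian of f at 0 is [[0, 0, 0], [0, 0, 0], [0, 0, 2]] with rank 1, so corank 2. A Groebner basis of the Jacobian ideal J(f) in C{p,q,r} is {q^4, p^2, r}; counting standard monomials gives mu = 8. Corank 2; j^3 = p^3 is a perfect cube, so E-series; the 5-jet and mu = 8 give E_8.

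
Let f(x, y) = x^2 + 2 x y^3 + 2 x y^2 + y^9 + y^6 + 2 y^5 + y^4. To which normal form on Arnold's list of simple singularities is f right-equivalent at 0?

A8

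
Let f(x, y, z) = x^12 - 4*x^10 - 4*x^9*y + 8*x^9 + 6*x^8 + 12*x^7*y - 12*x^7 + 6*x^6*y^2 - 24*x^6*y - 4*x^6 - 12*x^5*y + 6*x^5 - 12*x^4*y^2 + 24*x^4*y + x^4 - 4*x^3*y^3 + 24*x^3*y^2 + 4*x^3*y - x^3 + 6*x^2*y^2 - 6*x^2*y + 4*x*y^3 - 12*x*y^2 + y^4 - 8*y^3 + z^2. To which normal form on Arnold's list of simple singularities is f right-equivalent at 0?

The Hessian of f at 0 has rank 1. Corank 2; j^3 = -(x + 2*y)^3 is a perfect cube, so E-series; the 4-jet and mu = 6 give E_6.

E_6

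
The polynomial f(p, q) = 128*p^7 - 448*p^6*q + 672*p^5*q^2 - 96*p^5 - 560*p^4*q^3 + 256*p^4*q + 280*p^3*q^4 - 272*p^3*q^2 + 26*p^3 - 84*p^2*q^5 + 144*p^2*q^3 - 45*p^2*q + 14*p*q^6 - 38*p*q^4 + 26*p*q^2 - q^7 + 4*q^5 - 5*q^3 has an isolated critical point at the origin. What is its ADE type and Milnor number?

Type D_4, Milnor number mu = 4.

The Hessian of f at 0 has rank 0. Corank 2; j^3 = (2*p - q)*(13*p^2 - 16*p*q + 5*q^2) splits into three distinct lines over C (the quadratic factor has nonzero discriminant), so D_4.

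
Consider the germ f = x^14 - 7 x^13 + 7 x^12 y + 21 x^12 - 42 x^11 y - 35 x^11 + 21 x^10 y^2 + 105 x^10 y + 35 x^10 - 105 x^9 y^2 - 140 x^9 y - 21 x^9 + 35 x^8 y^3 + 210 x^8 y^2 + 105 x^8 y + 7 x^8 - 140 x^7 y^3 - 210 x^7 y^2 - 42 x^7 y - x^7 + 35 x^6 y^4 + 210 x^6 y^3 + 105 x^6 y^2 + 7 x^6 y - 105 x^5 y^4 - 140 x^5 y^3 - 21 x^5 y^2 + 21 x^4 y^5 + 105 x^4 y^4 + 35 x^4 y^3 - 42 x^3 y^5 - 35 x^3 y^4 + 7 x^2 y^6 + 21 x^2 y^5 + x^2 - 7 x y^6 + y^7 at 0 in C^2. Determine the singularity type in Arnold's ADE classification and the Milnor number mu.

The Hessian of f at 0 has rank 1. Corank 1: A-series; mu = 6 gives A_6.

Type A_6, Milnor number mu = 6.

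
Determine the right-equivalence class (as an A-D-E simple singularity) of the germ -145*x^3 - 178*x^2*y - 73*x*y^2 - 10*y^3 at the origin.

The Hessian of f at 0 is [[0, 0], [0, 0]] with rank 0, so corank 2. A Groebner basis of the Jacobian ideal J(f) in C{x,y} is {y^3, x^2 - 11*y^2/71, x*y + 28*y^2/71}; counting standard monomials gives mu = 4. Corank 2; j^3 = -(5*x + 2*y)*(29*x^2 + 24*x*y + 5*y^2) splits into three distinct lines over C (the quadratic factor has nonzero discriminant), so D_4.

D4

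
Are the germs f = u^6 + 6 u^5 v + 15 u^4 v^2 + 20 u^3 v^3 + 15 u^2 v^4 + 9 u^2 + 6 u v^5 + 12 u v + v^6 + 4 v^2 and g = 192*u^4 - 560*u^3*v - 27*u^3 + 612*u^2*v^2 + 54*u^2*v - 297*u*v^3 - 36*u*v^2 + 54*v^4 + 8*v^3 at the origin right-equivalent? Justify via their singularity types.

No.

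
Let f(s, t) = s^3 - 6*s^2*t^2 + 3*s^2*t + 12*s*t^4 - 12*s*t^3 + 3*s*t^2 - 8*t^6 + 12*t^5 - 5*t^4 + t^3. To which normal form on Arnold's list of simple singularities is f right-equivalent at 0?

E_6

The Hessian of f at 0 has rank 0. Corank 2; j^3 = (s + t)^3 is a perfect cube, so E-series; the 4-jet and mu = 6 give E_6.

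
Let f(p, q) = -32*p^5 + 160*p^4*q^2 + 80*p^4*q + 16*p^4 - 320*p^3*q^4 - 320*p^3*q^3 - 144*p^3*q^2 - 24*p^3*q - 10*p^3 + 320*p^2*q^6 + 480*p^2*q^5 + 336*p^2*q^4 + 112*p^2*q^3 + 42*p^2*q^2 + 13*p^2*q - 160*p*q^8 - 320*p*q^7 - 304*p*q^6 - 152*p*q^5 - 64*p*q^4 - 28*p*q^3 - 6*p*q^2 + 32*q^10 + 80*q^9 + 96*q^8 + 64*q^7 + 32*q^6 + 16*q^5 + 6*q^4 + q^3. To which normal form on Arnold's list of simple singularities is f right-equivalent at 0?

D4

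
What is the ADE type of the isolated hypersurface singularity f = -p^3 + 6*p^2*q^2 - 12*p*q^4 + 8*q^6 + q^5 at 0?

The Hessian of f at 0 has rank 0. Corank 2; j^3 = -p^3 is a perfect cube, so E-series; the 5-jet and mu = 8 give E_8.

E_{8}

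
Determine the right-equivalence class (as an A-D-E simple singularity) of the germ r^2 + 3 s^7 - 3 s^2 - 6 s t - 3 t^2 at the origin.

The Hessian of f at 0 has rank 2. Corank 1: A-series; mu = 6 gives A_6.

A6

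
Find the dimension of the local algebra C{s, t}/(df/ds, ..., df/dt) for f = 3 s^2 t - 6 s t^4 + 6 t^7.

The Hessian of f at 0 has rank 0. Corank 2; j^3 = 3*s^2*t has shape L^2 M (L != M), so D-series; mu = 8 gives D_8.

8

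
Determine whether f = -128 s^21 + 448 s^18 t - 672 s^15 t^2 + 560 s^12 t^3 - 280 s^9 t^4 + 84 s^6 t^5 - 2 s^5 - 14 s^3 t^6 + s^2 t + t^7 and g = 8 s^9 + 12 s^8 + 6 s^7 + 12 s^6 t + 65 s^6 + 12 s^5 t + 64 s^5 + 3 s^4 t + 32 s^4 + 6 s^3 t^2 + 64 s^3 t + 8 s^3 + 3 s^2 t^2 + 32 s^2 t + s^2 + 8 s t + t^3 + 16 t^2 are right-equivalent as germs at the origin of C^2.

No.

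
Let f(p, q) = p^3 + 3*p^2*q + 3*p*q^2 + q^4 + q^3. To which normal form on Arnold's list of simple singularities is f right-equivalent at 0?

E_{6}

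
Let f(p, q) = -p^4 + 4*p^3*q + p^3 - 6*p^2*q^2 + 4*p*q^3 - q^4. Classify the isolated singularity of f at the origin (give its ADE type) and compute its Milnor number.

Type E_6, Milnor number mu = 6.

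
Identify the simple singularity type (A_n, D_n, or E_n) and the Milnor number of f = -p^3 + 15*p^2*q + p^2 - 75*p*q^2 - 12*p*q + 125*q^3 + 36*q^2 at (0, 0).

Type A_2, Milnor number mu = 2.

The Hessian of f at 0 has rank 1. Corank 1: A-series; mu = 2 gives A_2.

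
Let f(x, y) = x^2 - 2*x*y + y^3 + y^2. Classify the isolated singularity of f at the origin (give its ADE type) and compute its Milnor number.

The Hessian of f at 0 has rank 1. Corank 1: A-series; mu = 2 gives A_2.

Type A_2, Milnor number mu = 2.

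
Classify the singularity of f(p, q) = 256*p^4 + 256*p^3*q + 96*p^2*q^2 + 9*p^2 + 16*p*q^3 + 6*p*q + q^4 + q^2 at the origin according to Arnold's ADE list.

The Hessian of f at 0 has rank 1. Corank 1: A-series; mu = 3 gives A_3.

A_3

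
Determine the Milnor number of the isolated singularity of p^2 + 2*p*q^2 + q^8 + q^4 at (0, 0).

7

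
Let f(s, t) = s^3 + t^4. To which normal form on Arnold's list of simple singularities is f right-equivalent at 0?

The Hessian of f at 0 is [[0, 0], [0, 0]] with rank 0, so corank 2. A Groebner basis of the Jacobian ideal J(f) in C{s,t} is {t^3, s^2}; counting standard monomials gives mu = 6. Corank 2; j^3 = s^3 is a perfect cube, so E-series; the 4-jet and mu = 6 give E_6.

E_6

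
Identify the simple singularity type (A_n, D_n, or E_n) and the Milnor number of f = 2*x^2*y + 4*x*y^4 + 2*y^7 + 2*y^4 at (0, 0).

Type D5, Milnor number mu = 5.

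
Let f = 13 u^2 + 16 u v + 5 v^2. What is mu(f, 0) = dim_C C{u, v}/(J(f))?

1

The Hessian of f at 0 has rank 2. Corank 0: nondegenerate Morse point, so A_1.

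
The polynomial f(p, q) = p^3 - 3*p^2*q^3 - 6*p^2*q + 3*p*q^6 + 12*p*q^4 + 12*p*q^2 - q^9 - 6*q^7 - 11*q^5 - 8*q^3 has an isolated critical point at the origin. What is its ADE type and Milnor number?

The Hessian of f at 0 has rank 0. Corank 2; j^3 = (p - 2*q)^3 is a perfect cube, so E-series; the 5-jet and mu = 8 give E_8.

Type E_{8}, Milnor number mu = 8.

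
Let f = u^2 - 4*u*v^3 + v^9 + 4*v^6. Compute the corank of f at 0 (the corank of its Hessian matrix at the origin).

1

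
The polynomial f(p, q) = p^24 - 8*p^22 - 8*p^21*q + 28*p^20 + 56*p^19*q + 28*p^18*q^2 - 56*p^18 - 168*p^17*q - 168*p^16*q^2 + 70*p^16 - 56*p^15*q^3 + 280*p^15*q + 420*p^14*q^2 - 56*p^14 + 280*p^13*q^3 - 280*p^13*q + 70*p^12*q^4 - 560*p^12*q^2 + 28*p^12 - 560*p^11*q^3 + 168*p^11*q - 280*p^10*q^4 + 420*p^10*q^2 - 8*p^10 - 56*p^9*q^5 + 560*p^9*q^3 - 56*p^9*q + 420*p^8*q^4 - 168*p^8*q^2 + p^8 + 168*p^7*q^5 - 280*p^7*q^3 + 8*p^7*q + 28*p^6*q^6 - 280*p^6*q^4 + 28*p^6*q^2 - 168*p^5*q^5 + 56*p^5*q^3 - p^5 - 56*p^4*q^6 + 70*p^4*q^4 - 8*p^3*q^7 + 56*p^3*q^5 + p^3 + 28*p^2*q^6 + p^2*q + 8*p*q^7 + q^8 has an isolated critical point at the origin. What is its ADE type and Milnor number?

The Hessian of f at 0 is [[0, 0], [0, 0]] with rank 0, so corank 2. A Groebner basis of the Jacobian ideal J(f) in C{p,q} is {-p*q/8 + q^7, p*q^2, p^2 + p*q}; counting standard monomials gives mu = 9. Corank 2; j^3 = p^2*(p + q) has shape L^2 M (L != M), so D-series; mu = 9 gives D_9.

Type D9, Milnor number mu = 9.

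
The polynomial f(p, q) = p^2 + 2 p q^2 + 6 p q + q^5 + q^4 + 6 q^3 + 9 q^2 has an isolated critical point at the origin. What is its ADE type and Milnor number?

Type A_4, Milnor number mu = 4.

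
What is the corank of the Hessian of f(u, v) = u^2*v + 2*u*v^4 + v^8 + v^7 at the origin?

2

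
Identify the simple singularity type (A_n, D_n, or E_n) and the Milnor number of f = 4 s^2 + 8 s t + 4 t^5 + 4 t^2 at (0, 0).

The Hessian of f at 0 is [[8, 8], [8, 8]] with rank 1, so corank 1. A Groebner basis of the Jacobian ideal J(f) in C{s,t} is {t^4, s + t}; counting standard monomials gives mu = 4. Corank 1: A-series; mu = 4 gives A_4.

Type A4, Milnor number mu = 4.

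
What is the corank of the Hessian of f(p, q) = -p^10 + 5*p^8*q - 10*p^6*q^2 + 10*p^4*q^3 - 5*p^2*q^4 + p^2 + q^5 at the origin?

1

The Hessian at 0 is [[2, 0], [0, 0]] of rank 1; hence corank 1.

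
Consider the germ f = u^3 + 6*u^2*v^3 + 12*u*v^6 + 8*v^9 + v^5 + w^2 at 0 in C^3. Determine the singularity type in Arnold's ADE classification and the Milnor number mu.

Type E_{8}, Milnor number mu = 8.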